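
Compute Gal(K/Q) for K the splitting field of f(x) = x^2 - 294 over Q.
Gal(K/Q) = Z/2Z (cyclic of order 2)

x^2 - 294 is irreducible over Q since 294 is not a rational square. The splitting field Q(sqrt(294)) has degree 2 over Q, and its unique nontrivial automorphism is sqrt(294) ↦ -sqrt(294). Hence Gal(Q(sqrt(294))/Q) = Z/2Z.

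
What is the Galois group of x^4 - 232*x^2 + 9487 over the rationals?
Gal(K/Q) = V_4 (Klein four-group, Z/2Z × Z/2Z)

f factors as (x^2 - 53)(x^2 - 179), so the splitting field is K = Q(sqrt(53), sqrt(179)). The elements 53, 179, 9487 are all non-squares in Q, so sqrt(53) and sqrt(179) generate independent quadratic extensions. Thus [K:Q] = 4 and Gal(K/Q) is generated by the two order-2 automorphisms sqrt(53) ↦ -sqrt(53) and sqrt(179) ↦ -sqrt(179), giving V_4.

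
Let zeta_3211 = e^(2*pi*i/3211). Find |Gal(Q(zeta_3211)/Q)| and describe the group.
|Gal(Q(zeta_3211)/Q)| = phi(3211) = 2808; group ≅ (Z/3211Z)^* ≅ Z/18Z × Z/156Z

The n-th cyclotomic polynomial Φ_3211(x) is the minimal polynomial of zeta_3211 over Q and has degree phi(3211) = 2808. So Q(zeta_3211) is a degree-2808 Galois extension with Galois group (Z/3211Z)^*. By CRT, (Z/3211Z)^* ≅ (Z/169Z)^* × (Z/19Z)^*. Each prime-power unit group is (Z/169Z)^* ≅ Z/156Z; (Z/19Z)^* ≅ Z/18Z. Hence Gal(Q(zeta_3211)/Q) ≅ Z/18Z × Z/156Z.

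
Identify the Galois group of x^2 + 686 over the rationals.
Gal(K/Q) = Z/2Z (cyclic of order 2)

x^2 + 686 is irreducible over Q since -686 is not a rational square. The splitting field Q(sqrt(-686)) has degree 2 over Q, and its unique nontrivial automorphism is sqrt(-686) ↦ -sqrt(-686). Hence Gal(Q(sqrt(-686))/Q) = Z/2Z.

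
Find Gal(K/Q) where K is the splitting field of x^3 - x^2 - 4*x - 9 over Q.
Gal(K/Q) = S_3 (symmetric group of order 6)

Compute the discriminant of x^3 + (-1)*x^2 + (-4)*x + (-9): Δ = -2599. Since Δ is not a rational square, the Galois group is not contained in A_3; it must be the full S_3 (irreducibility of the cubic rules out anything smaller).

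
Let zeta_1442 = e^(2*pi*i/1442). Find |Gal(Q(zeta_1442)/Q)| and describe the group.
|Gal(Q(zeta_1442)/Q)| = phi(1442) = 612; group ≅ (Z/1442Z)^* ≅ Z/6Z × Z/102Z

The n-th cyclotomic polynomial Φ_1442(x) is the minimal polynomial of zeta_1442 over Q and has degree phi(1442) = 612. So Q(zeta_1442) is a degree-612 Galois extension with Galois group (Z/1442Z)^*. By CRT, (Z/1442Z)^* ≅ (Z/2Z)^* × (Z/7Z)^* × (Z/103Z)^*. Each prime-power unit group is (Z/2Z)^* ≅ trivial group (order 1); (Z/7Z)^* ≅ Z/6Z; (Z/103Z)^* ≅ Z/102Z. Hence Gal(Q(zeta_1442)/Q) ≅ Z/6Z × Z/102Z.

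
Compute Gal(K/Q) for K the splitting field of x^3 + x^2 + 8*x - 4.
Gal(K/Q) = S_3 (symmetric group of order 6)

Compute the discriminant of x^3 + (1)*x^2 + (8)*x + (-4): Δ = -2976. Since Δ is not a rational square, the Galois group is not contained in A_3; it must be the full S_3 (irreducibility of the cubic rules out anything smaller).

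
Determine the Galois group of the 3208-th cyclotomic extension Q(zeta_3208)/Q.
|Gal(Q(zeta_3208)/Q)| = phi(3208) = 1600; group ≅ (Z/3208Z)^* ≅ Z/2Z × Z/2Z × Z/400Z

The n-th cyclotomic polynomial Φ_3208(x) is the minimal polynomial of zeta_3208 over Q and has degree phi(3208) = 1600. So Q(zeta_3208) is a degree-1600 Galois extension with Galois group (Z/3208Z)^*. By CRT, (Z/3208Z)^* ≅ (Z/8Z)^* × (Z/401Z)^*. Each prime-power unit group is (Z/8Z)^* ≅ Z/2Z × Z/2Z; (Z/401Z)^* ≅ Z/400Z. Hence Gal(Q(zeta_3208)/Q) ≅ Z/2Z × Z/2Z × Z/400Z.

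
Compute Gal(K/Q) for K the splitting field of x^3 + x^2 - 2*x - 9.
Gal(K/Q) = S_3 (symmetric group of order 6)

Compute the discriminant of x^3 + (1)*x^2 + (-2)*x + (-9): Δ = -1791. Since Δ is not a rational square, the Galois group is not contained in A_3; it must be the full S_3 (irreducibility of the cubic rules out anything smaller).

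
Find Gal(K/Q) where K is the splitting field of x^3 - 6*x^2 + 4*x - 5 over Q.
Gal(K/Q) = S_3 (symmetric group of order 6)

Compute the discriminant of x^3 + (-6)*x^2 + (4)*x + (-5): Δ = -2515. Since Δ is not a rational square, the Galois group is not contained in A_3; it must be the full S_3 (irreducibility of the cubic rules out anything smaller).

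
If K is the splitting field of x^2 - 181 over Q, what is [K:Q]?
[K:Q] = 2

The polynomial x^2 - 181 is irreducible over Q since 181 is not a perfect square. Its splitting field is Q(sqrt(181)), which has degree 2 over Q.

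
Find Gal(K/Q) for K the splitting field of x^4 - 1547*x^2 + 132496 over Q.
Gal(K/Q) = Z/2Z (cyclic of order 2)

f factors as (x^2 - 1456)(x^2 - 91), so the splitting field is K = Q(sqrt(1456), sqrt(91)). The squarefree part of 1456 is 91 and the squarefree part of 91 is also 91, so sqrt(1456) and sqrt(91) are both rational multiples of sqrt(91). Hence Q(sqrt(1456)) = Q(sqrt(91)) = Q(sqrt(91)), and the splitting field collapses to a single degree-2 extension with Galois group Z/2Z.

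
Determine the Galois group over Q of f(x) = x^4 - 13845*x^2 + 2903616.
Gal(K/Q) = Z/2Z (cyclic of order 2)

f factors as (x^2 - 13632)(x^2 - 213), so the splitting field is K = Q(sqrt(13632), sqrt(213)). The squarefree part of 13632 is 213 and the squarefree part of 213 is also 213, so sqrt(13632) and sqrt(213) are both rational multiples of sqrt(213). Hence Q(sqrt(13632)) = Q(sqrt(213)) = Q(sqrt(213)), and the splitting field collapses to a single degree-2 extension with Galois group Z/2Z.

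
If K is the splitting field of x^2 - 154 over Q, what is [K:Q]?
[K:Q] = 2

The polynomial x^2 - 154 is irreducible over Q since 154 is not a perfect square. Its splitting field is Q(sqrt(154)), which has degree 2 over Q.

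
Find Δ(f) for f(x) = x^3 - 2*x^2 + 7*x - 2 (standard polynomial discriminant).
Δ = -844

For x^3 + a x^2 + b x + c the discriminant is Δ = 18 a b c - 4 a^3 c + a^2 b^2 - 4 b^3 - 27 c^2.
Plug a = -2, b = 7, c = -2:
  18*(-2)*(7)*(-2) - 4*(-2)^3*(-2) + (-2)^2*(7)^2 - 4*(7)^3 - 27*(-2)^2
  = 504 + (-64) + 196 + (-1372) + (-108)
  = -844.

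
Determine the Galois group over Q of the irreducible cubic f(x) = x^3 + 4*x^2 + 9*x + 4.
Gal(K/Q) = S_3 (symmetric group of order 6)

Compute the discriminant of x^3 + (4)*x^2 + (9)*x + (4): Δ = -484. Since Δ is not a rational square, the Galois group is not contained in A_3; it must be the full S_3 (irreducibility of the cubic rules out anything smaller).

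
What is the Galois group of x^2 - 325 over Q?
Gal(K/Q) = Z/2Z (cyclic of order 2)

x^2 - 325 is irreducible over Q since 325 is not a rational square. The splitting field Q(sqrt(325)) has degree 2 over Q, and its unique nontrivial automorphism is sqrt(325) ↦ -sqrt(325). Hence Gal(Q(sqrt(325))/Q) = Z/2Z.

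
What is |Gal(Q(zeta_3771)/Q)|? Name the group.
|Gal(Q(zeta_3771)/Q)| = phi(3771) = 2508; group ≅ (Z/3771Z)^* ≅ Z/6Z × Z/418Z

The n-th cyclotomic polynomial Φ_3771(x) is the minimal polynomial of zeta_3771 over Q and has degree phi(3771) = 2508. So Q(zeta_3771) is a degree-2508 Galois extension with Galois group (Z/3771Z)^*. By CRT, (Z/3771Z)^* ≅ (Z/9Z)^* × (Z/419Z)^*. Each prime-power unit group is (Z/9Z)^* ≅ Z/6Z; (Z/419Z)^* ≅ Z/418Z. Hence Gal(Q(zeta_3771)/Q) ≅ Z/6Z × Z/418Z.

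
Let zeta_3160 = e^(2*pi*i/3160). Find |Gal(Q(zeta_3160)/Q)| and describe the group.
|Gal(Q(zeta_3160)/Q)| = phi(3160) = 1248; group ≅ (Z/3160Z)^* ≅ Z/2Z × Z/2Z × Z/4Z × Z/78Z

The n-th cyclotomic polynomial Φ_3160(x) is the minimal polynomial of zeta_3160 over Q and has degree phi(3160) = 1248. So Q(zeta_3160) is a degree-1248 Galois extension with Galois group (Z/3160Z)^*. By CRT, (Z/3160Z)^* ≅ (Z/8Z)^* × (Z/5Z)^* × (Z/79Z)^*. Each prime-power unit group is (Z/8Z)^* ≅ Z/2Z × Z/2Z; (Z/5Z)^* ≅ Z/4Z; (Z/79Z)^* ≅ Z/78Z. Hence Gal(Q(zeta_3160)/Q) ≅ Z/2Z × Z/2Z × Z/4Z × Z/78Z.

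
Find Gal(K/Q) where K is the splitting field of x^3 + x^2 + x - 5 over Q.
Gal(K/Q) = S_3 (symmetric group of order 6)

Compute the discriminant of x^3 + (1)*x^2 + (1)*x + (-5): Δ = -748. Since Δ is not a rational square, the Galois group is not contained in A_3; it must be the full S_3 (irreducibility of the cubic rules out anything smaller).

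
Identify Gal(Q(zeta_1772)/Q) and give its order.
|Gal(Q(zeta_1772)/Q)| = phi(1772) = 884; group ≅ (Z/1772Z)^* ≅ Z/2Z × Z/442Z

The n-th cyclotomic polynomial Φ_1772(x) is the minimal polynomial of zeta_1772 over Q and has degree phi(1772) = 884. So Q(zeta_1772) is a degree-884 Galois extension with Galois group (Z/1772Z)^*. By CRT, (Z/1772Z)^* ≅ (Z/4Z)^* × (Z/443Z)^*. Each prime-power unit group is (Z/4Z)^* ≅ Z/2Z; (Z/443Z)^* ≅ Z/442Z. Hence Gal(Q(zeta_1772)/Q) ≅ Z/2Z × Z/442Z.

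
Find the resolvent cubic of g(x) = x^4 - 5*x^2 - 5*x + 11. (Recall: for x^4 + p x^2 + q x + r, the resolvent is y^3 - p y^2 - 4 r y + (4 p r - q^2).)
h(y) = y^3 + 5*y^2 - 44*y - 245

Identify coefficients: p = -5, q = -5, r = 11.
Plug into h(y) = y^3 - p y^2 - 4 r y + (4 p r - q^2):
  h(y) = y^3 - (-5) y^2 - 4*(11) y + (4*(-5)*(11) - (-5)^2)
       = y^3 + (5) y^2 + (-44) y + (-245).
Simplifying: h(y) = y^3 + 5*y^2 - 44*y - 245.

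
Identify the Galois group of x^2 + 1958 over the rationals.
Gal(K/Q) = Z/2Z (cyclic of order 2)

x^2 + 1958 is irreducible over Q since -1958 is not a rational square. The splitting field Q(sqrt(-1958)) has degree 2 over Q, and its unique nontrivial automorphism is sqrt(-1958) ↦ -sqrt(-1958). Hence Gal(Q(sqrt(-1958))/Q) = Z/2Z.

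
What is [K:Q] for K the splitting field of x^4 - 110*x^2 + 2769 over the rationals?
[K:Q] = 4

f factors as (x^2 - 71)(x^2 - 39); the splitting field is K = Q(sqrt(71), sqrt(39)). Since 71, 39, and 2769 are all non-squares in Q, the three subfields Q(sqrt(71)), Q(sqrt(39)), Q(sqrt(2769)) are distinct degree-2 extensions, so [K:Q] = 4 (Klein four Galois group).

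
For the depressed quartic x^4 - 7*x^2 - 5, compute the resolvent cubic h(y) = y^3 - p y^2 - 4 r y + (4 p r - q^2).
h(y) = y^3 + 7*y^2 + 20*y + 140

Identify coefficients: p = -7, q = 0, r = -5.
Plug into h(y) = y^3 - p y^2 - 4 r y + (4 p r - q^2):
  h(y) = y^3 - (-7) y^2 - 4*(-5) y + (4*(-7)*(-5) - (0)^2)
       = y^3 + (7) y^2 + (20) y + (140).
Simplifying: h(y) = y^3 + 7*y^2 + 20*y + 140.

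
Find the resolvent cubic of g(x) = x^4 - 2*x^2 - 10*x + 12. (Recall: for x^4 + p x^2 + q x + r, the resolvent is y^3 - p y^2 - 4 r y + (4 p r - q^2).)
h(y) = y^3 + 2*y^2 - 48*y - 196

Identify coefficients: p = -2, q = -10, r = 12.
Plug into h(y) = y^3 - p y^2 - 4 r y + (4 p r - q^2):
  h(y) = y^3 - (-2) y^2 - 4*(12) y + (4*(-2)*(12) - (-10)^2)
       = y^3 + (2) y^2 + (-48) y + (-196).
Simplifying: h(y) = y^3 + 2*y^2 - 48*y - 196.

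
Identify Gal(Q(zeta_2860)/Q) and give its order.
|Gal(Q(zeta_2860)/Q)| = phi(2860) = 960; group ≅ (Z/2860Z)^* ≅ Z/2Z × Z/4Z × Z/10Z × Z/12Z

The n-th cyclotomic polynomial Φ_2860(x) is the minimal polynomial of zeta_2860 over Q and has degree phi(2860) = 960. So Q(zeta_2860) is a degree-960 Galois extension with Galois group (Z/2860Z)^*. By CRT, (Z/2860Z)^* ≅ (Z/4Z)^* × (Z/5Z)^* × (Z/11Z)^* × (Z/13Z)^*. Each prime-power unit group is (Z/4Z)^* ≅ Z/2Z; (Z/5Z)^* ≅ Z/4Z; (Z/11Z)^* ≅ Z/10Z; (Z/13Z)^* ≅ Z/12Z. Hence Gal(Q(zeta_2860)/Q) ≅ Z/2Z × Z/4Z × Z/10Z × Z/12Z.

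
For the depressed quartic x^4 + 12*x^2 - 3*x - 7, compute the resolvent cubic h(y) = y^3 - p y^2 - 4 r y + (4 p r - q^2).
h(y) = y^3 - 12*y^2 + 28*y - 345

Identify coefficients: p = 12, q = -3, r = -7.
Plug into h(y) = y^3 - p y^2 - 4 r y + (4 p r - q^2):
  h(y) = y^3 - (12) y^2 - 4*(-7) y + (4*(12)*(-7) - (-3)^2)
       = y^3 + (-12) y^2 + (28) y + (-345).
Simplifying: h(y) = y^3 - 12*y^2 + 28*y - 345.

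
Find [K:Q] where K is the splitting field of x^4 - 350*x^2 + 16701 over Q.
[K:Q] = 4

f factors as (x^2 - 57)(x^2 - 293); the splitting field is K = Q(sqrt(57), sqrt(293)). Since 57, 293, and 16701 are all non-squares in Q, the three subfields Q(sqrt(57)), Q(sqrt(293)), Q(sqrt(16701)) are distinct degree-2 extensions, so [K:Q] = 4 (Klein four Galois group).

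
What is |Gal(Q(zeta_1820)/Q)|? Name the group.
|Gal(Q(zeta_1820)/Q)| = phi(1820) = 576; group ≅ (Z/1820Z)^* ≅ Z/2Z × Z/4Z × Z/6Z × Z/12Z

The n-th cyclotomic polynomial Φ_1820(x) is the minimal polynomial of zeta_1820 over Q and has degree phi(1820) = 576. So Q(zeta_1820) is a degree-576 Galois extension with Galois group (Z/1820Z)^*. By CRT, (Z/1820Z)^* ≅ (Z/4Z)^* × (Z/5Z)^* × (Z/7Z)^* × (Z/13Z)^*. Each prime-power unit group is (Z/4Z)^* ≅ Z/2Z; (Z/5Z)^* ≅ Z/4Z; (Z/7Z)^* ≅ Z/6Z; (Z/13Z)^* ≅ Z/12Z. Hence Gal(Q(zeta_1820)/Q) ≅ Z/2Z × Z/4Z × Z/6Z × Z/12Z.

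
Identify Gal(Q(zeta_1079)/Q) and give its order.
|Gal(Q(zeta_1079)/Q)| = phi(1079) = 984; group ≅ (Z/1079Z)^* ≅ Z/12Z × Z/82Z

The n-th cyclotomic polynomial Φ_1079(x) is the minimal polynomial of zeta_1079 over Q and has degree phi(1079) = 984. So Q(zeta_1079) is a degree-984 Galois extension with Galois group (Z/1079Z)^*. By CRT, (Z/1079Z)^* ≅ (Z/13Z)^* × (Z/83Z)^*. Each prime-power unit group is (Z/13Z)^* ≅ Z/12Z; (Z/83Z)^* ≅ Z/82Z. Hence Gal(Q(zeta_1079)/Q) ≅ Z/12Z × Z/82Z.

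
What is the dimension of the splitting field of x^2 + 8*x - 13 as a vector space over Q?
[K:Q] = 2

The discriminant of x^2 + (8)*x + (-13) is b^2 - 4c = 64 - (-52) = 116. Since 116 is not a perfect square in Q, the polynomial is irreducible over Q. Its two roots generate a degree-2 extension, so [K:Q] = 2.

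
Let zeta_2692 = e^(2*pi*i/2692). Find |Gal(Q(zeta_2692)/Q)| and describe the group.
|Gal(Q(zeta_2692)/Q)| = phi(2692) = 1344; group ≅ (Z/2692Z)^* ≅ Z/2Z × Z/672Z

The n-th cyclotomic polynomial Φ_2692(x) is the minimal polynomial of zeta_2692 over Q and has degree phi(2692) = 1344. So Q(zeta_2692) is a degree-1344 Galois extension with Galois group (Z/2692Z)^*. By CRT, (Z/2692Z)^* ≅ (Z/4Z)^* × (Z/673Z)^*. Each prime-power unit group is (Z/4Z)^* ≅ Z/2Z; (Z/673Z)^* ≅ Z/672Z. Hence Gal(Q(zeta_2692)/Q) ≅ Z/2Z × Z/672Z.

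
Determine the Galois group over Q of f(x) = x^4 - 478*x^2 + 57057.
Gal(K/Q) = V_4 (Klein four-group, Z/2Z × Z/2Z)

f factors as (x^2 - 231)(x^2 - 247), so the splitting field is K = Q(sqrt(231), sqrt(247)). The elements 231, 247, 57057 are all non-squares in Q, so sqrt(231) and sqrt(247) generate independent quadratic extensions. Thus [K:Q] = 4 and Gal(K/Q) is generated by the two order-2 automorphisms sqrt(231) ↦ -sqrt(231) and sqrt(247) ↦ -sqrt(247), giving V_4.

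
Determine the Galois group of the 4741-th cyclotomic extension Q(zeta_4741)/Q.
|Gal(Q(zeta_4741)/Q)| = phi(4741) = 4300; group ≅ (Z/4741Z)^* ≅ Z/10Z × Z/430Z

The n-th cyclotomic polynomial Φ_4741(x) is the minimal polynomial of zeta_4741 over Q and has degree phi(4741) = 4300. So Q(zeta_4741) is a degree-4300 Galois extension with Galois group (Z/4741Z)^*. By CRT, (Z/4741Z)^* ≅ (Z/11Z)^* × (Z/431Z)^*. Each prime-power unit group is (Z/11Z)^* ≅ Z/10Z; (Z/431Z)^* ≅ Z/430Z. Hence Gal(Q(zeta_4741)/Q) ≅ Z/10Z × Z/430Z.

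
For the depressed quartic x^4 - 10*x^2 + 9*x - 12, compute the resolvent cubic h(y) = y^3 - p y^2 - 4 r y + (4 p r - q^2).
h(y) = y^3 + 10*y^2 + 48*y + 399

Identify coefficients: p = -10, q = 9, r = -12.
Plug into h(y) = y^3 - p y^2 - 4 r y + (4 p r - q^2):
  h(y) = y^3 - (-10) y^2 - 4*(-12) y + (4*(-10)*(-12) - (9)^2)
       = y^3 + (10) y^2 + (48) y + (399).
Simplifying: h(y) = y^3 + 10*y^2 + 48*y + 399.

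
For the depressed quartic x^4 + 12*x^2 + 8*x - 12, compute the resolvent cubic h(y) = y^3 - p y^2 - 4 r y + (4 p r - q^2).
h(y) = y^3 - 12*y^2 + 48*y - 640

Identify coefficients: p = 12, q = 8, r = -12.
Plug into h(y) = y^3 - p y^2 - 4 r y + (4 p r - q^2):
  h(y) = y^3 - (12) y^2 - 4*(-12) y + (4*(12)*(-12) - (8)^2)
       = y^3 + (-12) y^2 + (48) y + (-640).
Simplifying: h(y) = y^3 - 12*y^2 + 48*y - 640.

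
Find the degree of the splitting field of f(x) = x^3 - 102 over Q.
[K:Q] = 6

x^3 - 102 has one real root r = 102^(1/3) and two complex roots r*zeta_3, r*zeta_3^2 where zeta_3 = e^(2*pi*i/3). The splitting field is Q(r, zeta_3). [Q(r):Q] = 3 and [Q(zeta_3):Q] = 2 with gcd = 1, so [Q(r, zeta_3):Q] = 3 * 2 = 6.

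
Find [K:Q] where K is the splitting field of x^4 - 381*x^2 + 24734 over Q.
[K:Q] = 4

f factors as (x^2 - 298)(x^2 - 83); the splitting field is K = Q(sqrt(298), sqrt(83)). Since 298, 83, and 24734 are all non-squares in Q, the three subfields Q(sqrt(298)), Q(sqrt(83)), Q(sqrt(24734)) are distinct degree-2 extensions, so [K:Q] = 4 (Klein four Galois group).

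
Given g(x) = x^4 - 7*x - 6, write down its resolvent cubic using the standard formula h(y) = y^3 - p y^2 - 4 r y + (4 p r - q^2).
h(y) = y^3 + 24*y - 49

Identify coefficients: p = 0, q = -7, r = -6.
Plug into h(y) = y^3 - p y^2 - 4 r y + (4 p r - q^2):
  h(y) = y^3 - (0) y^2 - 4*(-6) y + (4*(0)*(-6) - (-7)^2)
       = y^3 + (0) y^2 + (24) y + (-49).
Simplifying: h(y) = y^3 + 24*y - 49.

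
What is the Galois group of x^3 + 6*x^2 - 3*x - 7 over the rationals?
Gal(K/Q) = S_3 (symmetric group of order 6)

Compute the discriminant of x^3 + (6)*x^2 + (-3)*x + (-7): Δ = 7425. Since Δ is not a rational square, the Galois group is not contained in A_3; it must be the full S_3 (irreducibility of the cubic rules out anything smaller).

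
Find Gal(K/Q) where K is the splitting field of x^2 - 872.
Gal(K/Q) = Z/2Z (cyclic of order 2)

x^2 - 872 is irreducible over Q since 872 is not a rational square. The splitting field Q(sqrt(872)) has degree 2 over Q, and its unique nontrivial automorphism is sqrt(872) ↦ -sqrt(872). Hence Gal(Q(sqrt(872))/Q) = Z/2Z.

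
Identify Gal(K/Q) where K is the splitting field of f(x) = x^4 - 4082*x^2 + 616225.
Gal(K/Q) = Z/2Z (cyclic of order 2)

f factors as (x^2 - 157)(x^2 - 3925), so the splitting field is K = Q(sqrt(157), sqrt(3925)). The squarefree part of 157 is 157 and the squarefree part of 3925 is also 157, so sqrt(157) and sqrt(3925) are both rational multiples of sqrt(157). Hence Q(sqrt(157)) = Q(sqrt(3925)) = Q(sqrt(157)), and the splitting field collapses to a single degree-2 extension with Galois group Z/2Z.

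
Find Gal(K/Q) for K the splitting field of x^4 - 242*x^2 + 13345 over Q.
Gal(K/Q) = V_4 (Klein four-group, Z/2Z × Z/2Z)

f factors as (x^2 - 157)(x^2 - 85), so the splitting field is K = Q(sqrt(157), sqrt(85)). The elements 157, 85, 13345 are all non-squares in Q, so sqrt(157) and sqrt(85) generate independent quadratic extensions. Thus [K:Q] = 4 and Gal(K/Q) is generated by the two order-2 automorphisms sqrt(157) ↦ -sqrt(157) and sqrt(85) ↦ -sqrt(85), giving V_4.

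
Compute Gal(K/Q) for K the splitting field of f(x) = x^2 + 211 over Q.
Gal(K/Q) = Z/2Z (cyclic of order 2)

x^2 + 211 is irreducible over Q since -211 is not a rational square. The splitting field Q(sqrt(-211)) has degree 2 over Q, and its unique nontrivial automorphism is sqrt(-211) ↦ -sqrt(-211). Hence Gal(Q(sqrt(-211))/Q) = Z/2Z.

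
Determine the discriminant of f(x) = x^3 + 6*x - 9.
Δ = -3051

For a depressed cubic x^3 + p x + q the discriminant is Δ = -4 p^3 - 27 q^2 = -4*(6)^3 - 27*(-9)^2 = -864 - 2187 = -3051.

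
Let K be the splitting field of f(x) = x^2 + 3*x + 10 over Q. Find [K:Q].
[K:Q] = 2

The discriminant of x^2 + (3)*x + (10) is b^2 - 4c = 9 - (40) = -31. Since -31 is not a perfect square in Q, the polynomial is irreducible over Q. Its two roots generate a degree-2 extension, so [K:Q] = 2.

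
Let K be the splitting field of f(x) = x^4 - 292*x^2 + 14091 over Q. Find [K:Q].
[K:Q] = 4

f factors as (x^2 - 61)(x^2 - 231); the splitting field is K = Q(sqrt(61), sqrt(231)). Since 61, 231, and 14091 are all non-squares in Q, the three subfields Q(sqrt(61)), Q(sqrt(231)), Q(sqrt(14091)) are distinct degree-2 extensions, so [K:Q] = 4 (Klein four Galois group).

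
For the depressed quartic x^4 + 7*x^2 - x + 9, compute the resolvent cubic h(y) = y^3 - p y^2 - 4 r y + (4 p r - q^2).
h(y) = y^3 - 7*y^2 - 36*y + 251

Identify coefficients: p = 7, q = -1, r = 9.
Plug into h(y) = y^3 - p y^2 - 4 r y + (4 p r - q^2):
  h(y) = y^3 - (7) y^2 - 4*(9) y + (4*(7)*(9) - (-1)^2)
       = y^3 + (-7) y^2 + (-36) y + (251).
Simplifying: h(y) = y^3 - 7*y^2 - 36*y + 251.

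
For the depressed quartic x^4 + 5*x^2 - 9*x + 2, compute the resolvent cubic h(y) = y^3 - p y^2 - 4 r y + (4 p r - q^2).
h(y) = y^3 - 5*y^2 - 8*y - 41

Identify coefficients: p = 5, q = -9, r = 2.
Plug into h(y) = y^3 - p y^2 - 4 r y + (4 p r - q^2):
  h(y) = y^3 - (5) y^2 - 4*(2) y + (4*(5)*(2) - (-9)^2)
       = y^3 + (-5) y^2 + (-8) y + (-41).
Simplifying: h(y) = y^3 - 5*y^2 - 8*y - 41.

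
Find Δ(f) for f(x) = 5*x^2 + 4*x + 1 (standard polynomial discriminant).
Δ = -4

For a quadratic a x^2 + b x + c the discriminant is Δ = b^2 - 4ac = (4)^2 - 4*(5)*(1) = 16 - (20) = -4.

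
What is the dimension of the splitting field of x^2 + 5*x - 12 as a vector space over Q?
[K:Q] = 2

The discriminant of x^2 + (5)*x + (-12) is b^2 - 4c = 25 - (-48) = 73. Since 73 is not a perfect square in Q, the polynomial is irreducible over Q. Its two roots generate a degree-2 extension, so [K:Q] = 2.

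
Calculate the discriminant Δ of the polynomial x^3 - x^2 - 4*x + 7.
Δ = -519

For x^3 + a x^2 + b x + c the discriminant is Δ = 18 a b c - 4 a^3 c + a^2 b^2 - 4 b^3 - 27 c^2.
Plug a = -1, b = -4, c = 7:
  18*(-1)*(-4)*(7) - 4*(-1)^3*(7) + (-1)^2*(-4)^2 - 4*(-4)^3 - 27*(7)^2
  = 504 + (28) + 16 + (256) + (-1323)
  = -519.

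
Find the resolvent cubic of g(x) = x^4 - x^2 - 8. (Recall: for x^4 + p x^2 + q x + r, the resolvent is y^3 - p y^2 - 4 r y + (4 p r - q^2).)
h(y) = y^3 + y^2 + 32*y + 32

Identify coefficients: p = -1, q = 0, r = -8.
Plug into h(y) = y^3 - p y^2 - 4 r y + (4 p r - q^2):
  h(y) = y^3 - (-1) y^2 - 4*(-8) y + (4*(-1)*(-8) - (0)^2)
       = y^3 + (1) y^2 + (32) y + (32).
Simplifying: h(y) = y^3 + y^2 + 32*y + 32.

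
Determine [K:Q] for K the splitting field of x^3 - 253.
[K:Q] = 6

x^3 - 253 has one real root r = 253^(1/3) and two complex roots r*zeta_3, r*zeta_3^2 where zeta_3 = e^(2*pi*i/3). The splitting field is Q(r, zeta_3). [Q(r):Q] = 3 and [Q(zeta_3):Q] = 2 with gcd = 1, so [Q(r, zeta_3):Q] = 3 * 2 = 6.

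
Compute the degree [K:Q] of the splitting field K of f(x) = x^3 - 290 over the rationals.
[K:Q] = 6

x^3 - 290 has one real root r = 290^(1/3) and two complex roots r*zeta_3, r*zeta_3^2 where zeta_3 = e^(2*pi*i/3). The splitting field is Q(r, zeta_3). [Q(r):Q] = 3 and [Q(zeta_3):Q] = 2 with gcd = 1, so [Q(r, zeta_3):Q] = 3 * 2 = 6.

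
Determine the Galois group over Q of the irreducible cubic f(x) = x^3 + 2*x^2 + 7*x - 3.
Gal(K/Q) = S_3 (symmetric group of order 6)

Compute the discriminant of x^3 + (2)*x^2 + (7)*x + (-3): Δ = -2079. Since Δ is not a rational square, the Galois group is not contained in A_3; it must be the full S_3 (irreducibility of the cubic rules out anything smaller).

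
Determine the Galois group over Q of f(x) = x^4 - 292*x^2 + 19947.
Gal(K/Q) = V_4 (Klein four-group, Z/2Z × Z/2Z)

f factors as (x^2 - 183)(x^2 - 109), so the splitting field is K = Q(sqrt(183), sqrt(109)). The elements 183, 109, 19947 are all non-squares in Q, so sqrt(183) and sqrt(109) generate independent quadratic extensions. Thus [K:Q] = 4 and Gal(K/Q) is generated by the two order-2 automorphisms sqrt(183) ↦ -sqrt(183) and sqrt(109) ↦ -sqrt(109), giving V_4.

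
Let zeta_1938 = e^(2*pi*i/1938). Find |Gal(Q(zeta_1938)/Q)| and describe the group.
|Gal(Q(zeta_1938)/Q)| = phi(1938) = 576; group ≅ (Z/1938Z)^* ≅ Z/2Z × Z/16Z × Z/18Z

The n-th cyclotomic polynomial Φ_1938(x) is the minimal polynomial of zeta_1938 over Q and has degree phi(1938) = 576. So Q(zeta_1938) is a degree-576 Galois extension with Galois group (Z/1938Z)^*. By CRT, (Z/1938Z)^* ≅ (Z/2Z)^* × (Z/3Z)^* × (Z/17Z)^* × (Z/19Z)^*. Each prime-power unit group is (Z/2Z)^* ≅ trivial group (order 1); (Z/3Z)^* ≅ Z/2Z; (Z/17Z)^* ≅ Z/16Z; (Z/19Z)^* ≅ Z/18Z. Hence Gal(Q(zeta_1938)/Q) ≅ Z/2Z × Z/16Z × Z/18Z.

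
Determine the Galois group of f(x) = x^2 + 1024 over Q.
Gal(K/Q) = Z/2Z (cyclic of order 2)

x^2 + 1024 is irreducible over Q since -1024 is not a rational square. The splitting field Q(sqrt(-1024)) has degree 2 over Q, and its unique nontrivial automorphism is sqrt(-1024) ↦ -sqrt(-1024). Hence Gal(Q(sqrt(-1024))/Q) = Z/2Z.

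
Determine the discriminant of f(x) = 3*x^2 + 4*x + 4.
Δ = -32

For a quadratic a x^2 + b x + c the discriminant is Δ = b^2 - 4ac = (4)^2 - 4*(3)*(4) = 16 - (48) = -32.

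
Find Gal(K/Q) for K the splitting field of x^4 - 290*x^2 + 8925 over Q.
Gal(K/Q) = V_4 (Klein four-group, Z/2Z × Z/2Z)

f factors as (x^2 - 35)(x^2 - 255), so the splitting field is K = Q(sqrt(35), sqrt(255)). The elements 35, 255, 8925 are all non-squares in Q, so sqrt(35) and sqrt(255) generate independent quadratic extensions. Thus [K:Q] = 4 and Gal(K/Q) is generated by the two order-2 automorphisms sqrt(35) ↦ -sqrt(35) and sqrt(255) ↦ -sqrt(255), giving V_4.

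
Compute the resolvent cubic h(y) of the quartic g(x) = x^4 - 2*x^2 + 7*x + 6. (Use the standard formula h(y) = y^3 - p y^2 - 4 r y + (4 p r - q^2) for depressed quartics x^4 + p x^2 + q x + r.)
h(y) = y^3 + 2*y^2 - 24*y - 97

Identify coefficients: p = -2, q = 7, r = 6.
Plug into h(y) = y^3 - p y^2 - 4 r y + (4 p r - q^2):
  h(y) = y^3 - (-2) y^2 - 4*(6) y + (4*(-2)*(6) - (7)^2)
       = y^3 + (2) y^2 + (-24) y + (-97).
Simplifying: h(y) = y^3 + 2*y^2 - 24*y - 97.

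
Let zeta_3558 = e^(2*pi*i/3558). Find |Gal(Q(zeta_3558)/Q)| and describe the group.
|Gal(Q(zeta_3558)/Q)| = phi(3558) = 1184; group ≅ (Z/3558Z)^* ≅ Z/2Z × Z/592Z

The n-th cyclotomic polynomial Φ_3558(x) is the minimal polynomial of zeta_3558 over Q and has degree phi(3558) = 1184. So Q(zeta_3558) is a degree-1184 Galois extension with Galois group (Z/3558Z)^*. By CRT, (Z/3558Z)^* ≅ (Z/2Z)^* × (Z/3Z)^* × (Z/593Z)^*. Each prime-power unit group is (Z/2Z)^* ≅ trivial group (order 1); (Z/3Z)^* ≅ Z/2Z; (Z/593Z)^* ≅ Z/592Z. Hence Gal(Q(zeta_3558)/Q) ≅ Z/2Z × Z/592Z.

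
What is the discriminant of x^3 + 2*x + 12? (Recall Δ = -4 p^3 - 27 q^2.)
Δ = -3920

For a depressed cubic x^3 + p x + q the discriminant is Δ = -4 p^3 - 27 q^2 = -4*(2)^3 - 27*(12)^2 = -32 - 3888 = -3920.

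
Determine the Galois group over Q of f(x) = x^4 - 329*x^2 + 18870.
Gal(K/Q) = V_4 (Klein four-group, Z/2Z × Z/2Z)

f factors as (x^2 - 255)(x^2 - 74), so the splitting field is K = Q(sqrt(255), sqrt(74)). The elements 255, 74, 18870 are all non-squares in Q, so sqrt(255) and sqrt(74) generate independent quadratic extensions. Thus [K:Q] = 4 and Gal(K/Q) is generated by the two order-2 automorphisms sqrt(255) ↦ -sqrt(255) and sqrt(74) ↦ -sqrt(74), giving V_4.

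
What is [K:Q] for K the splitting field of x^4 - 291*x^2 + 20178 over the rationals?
[K:Q] = 4

f factors as (x^2 - 177)(x^2 - 114); the splitting field is K = Q(sqrt(177), sqrt(114)). Since 177, 114, and 20178 are all non-squares in Q, the three subfields Q(sqrt(177)), Q(sqrt(114)), Q(sqrt(20178)) are distinct degree-2 extensions, so [K:Q] = 4 (Klein four Galois group).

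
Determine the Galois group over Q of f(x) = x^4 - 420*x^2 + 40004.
Gal(K/Q) = V_4 (Klein four-group, Z/2Z × Z/2Z)

f factors as (x^2 - 274)(x^2 - 146), so the splitting field is K = Q(sqrt(274), sqrt(146)). The elements 274, 146, 40004 are all non-squares in Q, so sqrt(274) and sqrt(146) generate independent quadratic extensions. Thus [K:Q] = 4 and Gal(K/Q) is generated by the two order-2 automorphisms sqrt(274) ↦ -sqrt(274) and sqrt(146) ↦ -sqrt(146), giving V_4.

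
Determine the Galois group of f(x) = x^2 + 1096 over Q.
Gal(K/Q) = Z/2Z (cyclic of order 2)

x^2 + 1096 is irreducible over Q since -1096 is not a rational square. The splitting field Q(sqrt(-1096)) has degree 2 over Q, and its unique nontrivial automorphism is sqrt(-1096) ↦ -sqrt(-1096). Hence Gal(Q(sqrt(-1096))/Q) = Z/2Z.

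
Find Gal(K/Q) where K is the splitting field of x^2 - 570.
Gal(K/Q) = Z/2Z (cyclic of order 2)

x^2 - 570 is irreducible over Q since 570 is not a rational square. The splitting field Q(sqrt(570)) has degree 2 over Q, and its unique nontrivial automorphism is sqrt(570) ↦ -sqrt(570). Hence Gal(Q(sqrt(570))/Q) = Z/2Z.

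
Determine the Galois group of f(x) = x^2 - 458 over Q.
Gal(K/Q) = Z/2Z (cyclic of order 2)

x^2 - 458 is irreducible over Q since 458 is not a rational square. The splitting field Q(sqrt(458)) has degree 2 over Q, and its unique nontrivial automorphism is sqrt(458) ↦ -sqrt(458). Hence Gal(Q(sqrt(458))/Q) = Z/2Z.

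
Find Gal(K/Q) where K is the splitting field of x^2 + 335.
Gal(K/Q) = Z/2Z (cyclic of order 2)

x^2 + 335 is irreducible over Q since -335 is not a rational square. The splitting field Q(sqrt(-335)) has degree 2 over Q, and its unique nontrivial automorphism is sqrt(-335) ↦ -sqrt(-335). Hence Gal(Q(sqrt(-335))/Q) = Z/2Z.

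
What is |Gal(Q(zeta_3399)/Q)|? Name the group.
|Gal(Q(zeta_3399)/Q)| = phi(3399) = 2040; group ≅ (Z/3399Z)^* ≅ Z/2Z × Z/10Z × Z/102Z

The n-th cyclotomic polynomial Φ_3399(x) is the minimal polynomial of zeta_3399 over Q and has degree phi(3399) = 2040. So Q(zeta_3399) is a degree-2040 Galois extension with Galois group (Z/3399Z)^*. By CRT, (Z/3399Z)^* ≅ (Z/3Z)^* × (Z/11Z)^* × (Z/103Z)^*. Each prime-power unit group is (Z/3Z)^* ≅ Z/2Z; (Z/11Z)^* ≅ Z/10Z; (Z/103Z)^* ≅ Z/102Z. Hence Gal(Q(zeta_3399)/Q) ≅ Z/2Z × Z/10Z × Z/102Z.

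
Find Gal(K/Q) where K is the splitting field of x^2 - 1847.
Gal(K/Q) = Z/2Z (cyclic of order 2)

x^2 - 1847 is irreducible over Q since 1847 is not a rational square. The splitting field Q(sqrt(1847)) has degree 2 over Q, and its unique nontrivial automorphism is sqrt(1847) ↦ -sqrt(1847). Hence Gal(Q(sqrt(1847))/Q) = Z/2Z.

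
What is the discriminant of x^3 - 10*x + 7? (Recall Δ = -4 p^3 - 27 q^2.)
Δ = 2677

For a depressed cubic x^3 + p x + q the discriminant is Δ = -4 p^3 - 27 q^2 = -4*(-10)^3 - 27*(7)^2 = 4000 - 1323 = 2677.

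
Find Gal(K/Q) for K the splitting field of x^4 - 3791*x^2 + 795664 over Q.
Gal(K/Q) = Z/2Z (cyclic of order 2)

f factors as (x^2 - 3568)(x^2 - 223), so the splitting field is K = Q(sqrt(3568), sqrt(223)). The squarefree part of 3568 is 223 and the squarefree part of 223 is also 223, so sqrt(3568) and sqrt(223) are both rational multiples of sqrt(223). Hence Q(sqrt(3568)) = Q(sqrt(223)) = Q(sqrt(223)), and the splitting field collapses to a single degree-2 extension with Galois group Z/2Z.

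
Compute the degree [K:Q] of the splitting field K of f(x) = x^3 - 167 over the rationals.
[K:Q] = 6

x^3 - 167 has one real root r = 167^(1/3) and two complex roots r*zeta_3, r*zeta_3^2 where zeta_3 = e^(2*pi*i/3). The splitting field is Q(r, zeta_3). [Q(r):Q] = 3 and [Q(zeta_3):Q] = 2 with gcd = 1, so [Q(r, zeta_3):Q] = 3 * 2 = 6.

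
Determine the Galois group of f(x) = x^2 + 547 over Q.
Gal(K/Q) = Z/2Z (cyclic of order 2)

x^2 + 547 is irreducible over Q since -547 is not a rational square. The splitting field Q(sqrt(-547)) has degree 2 over Q, and its unique nontrivial automorphism is sqrt(-547) ↦ -sqrt(-547). Hence Gal(Q(sqrt(-547))/Q) = Z/2Z.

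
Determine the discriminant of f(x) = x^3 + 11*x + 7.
Δ = -6647

For a depressed cubic x^3 + p x + q the discriminant is Δ = -4 p^3 - 27 q^2 = -4*(11)^3 - 27*(7)^2 = -5324 - 1323 = -6647.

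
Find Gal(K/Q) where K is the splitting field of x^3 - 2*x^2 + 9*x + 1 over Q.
Gal(K/Q) = S_3 (symmetric group of order 6)

Compute the discriminant of x^3 + (-2)*x^2 + (9)*x + (1): Δ = -2911. Since Δ is not a rational square, the Galois group is not contained in A_3; it must be the full S_3 (irreducibility of the cubic rules out anything smaller).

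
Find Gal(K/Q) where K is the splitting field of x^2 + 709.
Gal(K/Q) = Z/2Z (cyclic of order 2)

x^2 + 709 is irreducible over Q since -709 is not a rational square. The splitting field Q(sqrt(-709)) has degree 2 over Q, and its unique nontrivial automorphism is sqrt(-709) ↦ -sqrt(-709). Hence Gal(Q(sqrt(-709))/Q) = Z/2Z.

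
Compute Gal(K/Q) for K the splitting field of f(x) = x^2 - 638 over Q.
Gal(K/Q) = Z/2Z (cyclic of order 2)

x^2 - 638 is irreducible over Q since 638 is not a rational square. The splitting field Q(sqrt(638)) has degree 2 over Q, and its unique nontrivial automorphism is sqrt(638) ↦ -sqrt(638). Hence Gal(Q(sqrt(638))/Q) = Z/2Z.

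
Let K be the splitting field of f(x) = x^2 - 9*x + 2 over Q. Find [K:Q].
[K:Q] = 2

The discriminant of x^2 + (-9)*x + (2) is b^2 - 4c = 81 - (8) = 73. Since 73 is not a perfect square in Q, the polynomial is irreducible over Q. Its two roots generate a degree-2 extension, so [K:Q] = 2.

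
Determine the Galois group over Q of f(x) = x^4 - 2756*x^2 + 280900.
Gal(K/Q) = Z/2Z (cyclic of order 2)

f factors as (x^2 - 106)(x^2 - 2650), so the splitting field is K = Q(sqrt(106), sqrt(2650)). The squarefree part of 106 is 106 and the squarefree part of 2650 is also 106, so sqrt(106) and sqrt(2650) are both rational multiples of sqrt(106). Hence Q(sqrt(106)) = Q(sqrt(2650)) = Q(sqrt(106)), and the splitting field collapses to a single degree-2 extension with Galois group Z/2Z.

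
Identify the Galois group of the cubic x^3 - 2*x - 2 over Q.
Gal(K/Q) = S_3 (symmetric group of order 6)

Compute the discriminant of x^3 + (0)*x^2 + (-2)*x + (-2): Δ = -76. Since Δ is not a rational square, the Galois group is not contained in A_3; it must be the full S_3 (irreducibility of the cubic rules out anything smaller).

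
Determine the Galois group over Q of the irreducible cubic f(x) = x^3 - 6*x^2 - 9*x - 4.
Gal(K/Q) = S_3 (symmetric group of order 6)

Compute the discriminant of x^3 + (-6)*x^2 + (-9)*x + (-4): Δ = -1944. Since Δ is not a rational square, the Galois group is not contained in A_3; it must be the full S_3 (irreducibility of the cubic rules out anything smaller).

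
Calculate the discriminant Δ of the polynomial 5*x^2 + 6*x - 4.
Δ = 116

For a quadratic a x^2 + b x + c the discriminant is Δ = b^2 - 4ac = (6)^2 - 4*(5)*(-4) = 36 - (-80) = 116.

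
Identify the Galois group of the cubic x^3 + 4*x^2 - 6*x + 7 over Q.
Gal(K/Q) = S_3 (symmetric group of order 6)

Compute the discriminant of x^3 + (4)*x^2 + (-6)*x + (7): Δ = -4699. Since Δ is not a rational square, the Galois group is not contained in A_3; it must be the full S_3 (irreducibility of the cubic rules out anything smaller).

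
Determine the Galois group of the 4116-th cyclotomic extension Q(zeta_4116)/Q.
|Gal(Q(zeta_4116)/Q)| = phi(4116) = 1176; group ≅ (Z/4116Z)^* ≅ Z/2Z × Z/2Z × Z/294Z

The n-th cyclotomic polynomial Φ_4116(x) is the minimal polynomial of zeta_4116 over Q and has degree phi(4116) = 1176. So Q(zeta_4116) is a degree-1176 Galois extension with Galois group (Z/4116Z)^*. By CRT, (Z/4116Z)^* ≅ (Z/4Z)^* × (Z/3Z)^* × (Z/343Z)^*. Each prime-power unit group is (Z/4Z)^* ≅ Z/2Z; (Z/3Z)^* ≅ Z/2Z; (Z/343Z)^* ≅ Z/294Z. Hence Gal(Q(zeta_4116)/Q) ≅ Z/2Z × Z/2Z × Z/294Z.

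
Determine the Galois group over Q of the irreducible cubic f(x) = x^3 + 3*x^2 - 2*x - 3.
Gal(K/Q) = S_3 (symmetric group of order 6)

Compute the discriminant of x^3 + (3)*x^2 + (-2)*x + (-3): Δ = 473. Since Δ is not a rational square, the Galois group is not contained in A_3; it must be the full S_3 (irreducibility of the cubic rules out anything smaller).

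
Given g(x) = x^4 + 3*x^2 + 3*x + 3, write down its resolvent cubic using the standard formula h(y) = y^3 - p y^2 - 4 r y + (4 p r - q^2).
h(y) = y^3 - 3*y^2 - 12*y + 27

Identify coefficients: p = 3, q = 3, r = 3.
Plug into h(y) = y^3 - p y^2 - 4 r y + (4 p r - q^2):
  h(y) = y^3 - (3) y^2 - 4*(3) y + (4*(3)*(3) - (3)^2)
       = y^3 + (-3) y^2 + (-12) y + (27).
Simplifying: h(y) = y^3 - 3*y^2 - 12*y + 27.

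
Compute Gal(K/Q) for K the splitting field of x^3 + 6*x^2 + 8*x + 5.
Gal(K/Q) = S_3 (symmetric group of order 6)

Compute the discriminant of x^3 + (6)*x^2 + (8)*x + (5): Δ = -419. Since Δ is not a rational square, the Galois group is not contained in A_3; it must be the full S_3 (irreducibility of the cubic rules out anything smaller).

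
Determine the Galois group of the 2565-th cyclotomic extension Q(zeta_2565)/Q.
|Gal(Q(zeta_2565)/Q)| = phi(2565) = 1296; group ≅ (Z/2565Z)^* ≅ Z/4Z × Z/18Z × Z/18Z

The n-th cyclotomic polynomial Φ_2565(x) is the minimal polynomial of zeta_2565 over Q and has degree phi(2565) = 1296. So Q(zeta_2565) is a degree-1296 Galois extension with Galois group (Z/2565Z)^*. By CRT, (Z/2565Z)^* ≅ (Z/27Z)^* × (Z/5Z)^* × (Z/19Z)^*. Each prime-power unit group is (Z/27Z)^* ≅ Z/18Z; (Z/5Z)^* ≅ Z/4Z; (Z/19Z)^* ≅ Z/18Z. Hence Gal(Q(zeta_2565)/Q) ≅ Z/4Z × Z/18Z × Z/18Z.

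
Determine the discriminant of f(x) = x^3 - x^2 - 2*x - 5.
Δ = -839

For x^3 + a x^2 + b x + c the discriminant is Δ = 18 a b c - 4 a^3 c + a^2 b^2 - 4 b^3 - 27 c^2.
Plug a = -1, b = -2, c = -5:
  18*(-1)*(-2)*(-5) - 4*(-1)^3*(-5) + (-1)^2*(-2)^2 - 4*(-2)^3 - 27*(-5)^2
  = -180 + (-20) + 4 + (32) + (-675)
  = -839.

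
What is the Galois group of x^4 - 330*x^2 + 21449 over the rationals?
Gal(K/Q) = V_4 (Klein four-group, Z/2Z × Z/2Z)

f factors as (x^2 - 89)(x^2 - 241), so the splitting field is K = Q(sqrt(89), sqrt(241)). The elements 89, 241, 21449 are all non-squares in Q, so sqrt(89) and sqrt(241) generate independent quadratic extensions. Thus [K:Q] = 4 and Gal(K/Q) is generated by the two order-2 automorphisms sqrt(89) ↦ -sqrt(89) and sqrt(241) ↦ -sqrt(241), giving V_4.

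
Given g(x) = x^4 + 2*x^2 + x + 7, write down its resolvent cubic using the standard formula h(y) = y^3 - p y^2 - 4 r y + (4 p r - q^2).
h(y) = y^3 - 2*y^2 - 28*y + 55

Identify coefficients: p = 2, q = 1, r = 7.
Plug into h(y) = y^3 - p y^2 - 4 r y + (4 p r - q^2):
  h(y) = y^3 - (2) y^2 - 4*(7) y + (4*(2)*(7) - (1)^2)
       = y^3 + (-2) y^2 + (-28) y + (55).
Simplifying: h(y) = y^3 - 2*y^2 - 28*y + 55.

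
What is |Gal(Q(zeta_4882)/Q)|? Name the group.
|Gal(Q(zeta_4882)/Q)| = phi(4882) = 2440; group ≅ (Z/4882Z)^* ≅ Z/2440Z

The n-th cyclotomic polynomial Φ_4882(x) is the minimal polynomial of zeta_4882 over Q and has degree phi(4882) = 2440. So Q(zeta_4882) is a degree-2440 Galois extension with Galois group (Z/4882Z)^*. By CRT, (Z/4882Z)^* ≅ (Z/2Z)^* × (Z/2441Z)^*. Each prime-power unit group is (Z/2Z)^* ≅ trivial group (order 1); (Z/2441Z)^* ≅ Z/2440Z. Hence Gal(Q(zeta_4882)/Q) ≅ Z/2440Z.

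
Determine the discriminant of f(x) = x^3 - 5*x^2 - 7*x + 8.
Δ = 9909

For x^3 + a x^2 + b x + c the discriminant is Δ = 18 a b c - 4 a^3 c + a^2 b^2 - 4 b^3 - 27 c^2.
Plug a = -5, b = -7, c = 8:
  18*(-5)*(-7)*(8) - 4*(-5)^3*(8) + (-5)^2*(-7)^2 - 4*(-7)^3 - 27*(8)^2
  = 5040 + (4000) + 1225 + (1372) + (-1728)
  = 9909.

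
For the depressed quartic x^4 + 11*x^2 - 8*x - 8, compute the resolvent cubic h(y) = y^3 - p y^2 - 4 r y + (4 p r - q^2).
h(y) = y^3 - 11*y^2 + 32*y - 416

Identify coefficients: p = 11, q = -8, r = -8.
Plug into h(y) = y^3 - p y^2 - 4 r y + (4 p r - q^2):
  h(y) = y^3 - (11) y^2 - 4*(-8) y + (4*(11)*(-8) - (-8)^2)
       = y^3 + (-11) y^2 + (32) y + (-416).
Simplifying: h(y) = y^3 - 11*y^2 + 32*y - 416.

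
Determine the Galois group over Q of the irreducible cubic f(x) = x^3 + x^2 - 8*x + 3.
Gal(K/Q) = S_3 (symmetric group of order 6)

Compute the discriminant of x^3 + (1)*x^2 + (-8)*x + (3): Δ = 1425. Since Δ is not a rational square, the Galois group is not contained in A_3; it must be the full S_3 (irreducibility of the cubic rules out anything smaller).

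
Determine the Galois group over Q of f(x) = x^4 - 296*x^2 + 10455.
Gal(K/Q) = V_4 (Klein four-group, Z/2Z × Z/2Z)

f factors as (x^2 - 41)(x^2 - 255), so the splitting field is K = Q(sqrt(41), sqrt(255)). The elements 41, 255, 10455 are all non-squares in Q, so sqrt(41) and sqrt(255) generate independent quadratic extensions. Thus [K:Q] = 4 and Gal(K/Q) is generated by the two order-2 automorphisms sqrt(41) ↦ -sqrt(41) and sqrt(255) ↦ -sqrt(255), giving V_4.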